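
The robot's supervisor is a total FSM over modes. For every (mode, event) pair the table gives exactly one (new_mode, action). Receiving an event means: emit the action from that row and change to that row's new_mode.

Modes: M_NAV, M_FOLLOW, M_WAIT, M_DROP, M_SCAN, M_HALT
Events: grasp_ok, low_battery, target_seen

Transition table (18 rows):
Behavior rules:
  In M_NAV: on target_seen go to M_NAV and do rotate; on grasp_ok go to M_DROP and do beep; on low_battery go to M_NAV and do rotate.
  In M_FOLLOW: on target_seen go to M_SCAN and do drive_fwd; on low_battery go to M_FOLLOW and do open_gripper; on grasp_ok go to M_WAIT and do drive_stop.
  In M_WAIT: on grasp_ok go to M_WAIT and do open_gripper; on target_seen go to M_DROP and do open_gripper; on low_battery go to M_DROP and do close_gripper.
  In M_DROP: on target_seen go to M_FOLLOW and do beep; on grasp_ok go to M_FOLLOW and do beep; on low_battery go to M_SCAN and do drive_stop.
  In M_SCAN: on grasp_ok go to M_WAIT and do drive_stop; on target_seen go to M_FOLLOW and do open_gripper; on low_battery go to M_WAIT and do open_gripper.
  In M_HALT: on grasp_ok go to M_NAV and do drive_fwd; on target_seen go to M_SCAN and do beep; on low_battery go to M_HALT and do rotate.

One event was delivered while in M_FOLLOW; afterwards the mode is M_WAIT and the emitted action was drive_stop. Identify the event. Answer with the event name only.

grasp_ok

try grasp_ok: (M_FOLLOW, grasp_ok) → (M_WAIT, drive_stop)  ← matches
try low_battery: (M_FOLLOW, low_battery) → (M_FOLLOW, open_gripper)
try target_seen: (M_FOLLOW, target_seen) → (M_SCAN, drive_fwd)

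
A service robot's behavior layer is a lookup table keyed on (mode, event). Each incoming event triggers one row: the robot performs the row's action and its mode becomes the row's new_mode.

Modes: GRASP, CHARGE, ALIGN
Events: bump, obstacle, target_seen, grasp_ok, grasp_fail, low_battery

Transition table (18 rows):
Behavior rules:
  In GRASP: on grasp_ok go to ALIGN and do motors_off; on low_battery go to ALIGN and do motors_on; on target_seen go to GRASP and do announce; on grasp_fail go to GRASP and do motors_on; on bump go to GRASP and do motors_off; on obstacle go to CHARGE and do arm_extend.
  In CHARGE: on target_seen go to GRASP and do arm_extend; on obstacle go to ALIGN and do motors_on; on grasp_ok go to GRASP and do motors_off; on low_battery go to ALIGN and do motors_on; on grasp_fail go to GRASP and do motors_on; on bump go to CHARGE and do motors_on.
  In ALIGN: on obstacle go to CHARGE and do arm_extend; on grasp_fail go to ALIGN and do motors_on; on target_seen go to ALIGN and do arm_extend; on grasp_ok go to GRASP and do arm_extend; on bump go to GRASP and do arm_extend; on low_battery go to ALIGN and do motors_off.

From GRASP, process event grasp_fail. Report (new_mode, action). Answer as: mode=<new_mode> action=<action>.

current mode = GRASP; filter table to that mode:
  (GRASP, grasp_ok) → (ALIGN, motors_off)
  (GRASP, low_battery) → (ALIGN, motors_on)
  (GRASP, target_seen) → (GRASP, announce)
  (GRASP, grasp_fail) → (GRASP, motors_on)  ← event matches
  (GRASP, bump) → (GRASP, motors_off)
  (GRASP, obstacle) → (CHARGE, arm_extend)
event = grasp_fail selects (GRASP, motors_on)

mode=GRASP action=motors_on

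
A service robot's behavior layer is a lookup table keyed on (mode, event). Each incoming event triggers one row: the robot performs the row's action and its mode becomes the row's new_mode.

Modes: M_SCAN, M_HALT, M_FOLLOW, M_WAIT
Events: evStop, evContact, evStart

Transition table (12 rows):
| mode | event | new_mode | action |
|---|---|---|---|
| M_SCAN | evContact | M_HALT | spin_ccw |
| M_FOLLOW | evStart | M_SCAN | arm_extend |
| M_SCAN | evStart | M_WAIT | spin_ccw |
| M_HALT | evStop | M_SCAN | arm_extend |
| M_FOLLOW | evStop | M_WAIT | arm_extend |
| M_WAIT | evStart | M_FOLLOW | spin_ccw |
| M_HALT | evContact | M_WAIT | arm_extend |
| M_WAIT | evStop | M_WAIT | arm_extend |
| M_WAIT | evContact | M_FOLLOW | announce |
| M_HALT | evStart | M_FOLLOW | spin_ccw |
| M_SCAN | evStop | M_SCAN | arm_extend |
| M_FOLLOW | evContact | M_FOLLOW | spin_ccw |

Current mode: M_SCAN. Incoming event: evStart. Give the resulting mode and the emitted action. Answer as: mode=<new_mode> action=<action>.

current mode = M_SCAN; filter table to that mode:
  (M_SCAN, evContact) → (M_HALT, spin_ccw)
  (M_SCAN, evStart) → (M_WAIT, spin_ccw)  ← event matches
  (M_SCAN, evStop) → (M_SCAN, arm_extend)
event = evStart selects (M_WAIT, spin_ccw)

mode=M_WAIT action=spin_ccw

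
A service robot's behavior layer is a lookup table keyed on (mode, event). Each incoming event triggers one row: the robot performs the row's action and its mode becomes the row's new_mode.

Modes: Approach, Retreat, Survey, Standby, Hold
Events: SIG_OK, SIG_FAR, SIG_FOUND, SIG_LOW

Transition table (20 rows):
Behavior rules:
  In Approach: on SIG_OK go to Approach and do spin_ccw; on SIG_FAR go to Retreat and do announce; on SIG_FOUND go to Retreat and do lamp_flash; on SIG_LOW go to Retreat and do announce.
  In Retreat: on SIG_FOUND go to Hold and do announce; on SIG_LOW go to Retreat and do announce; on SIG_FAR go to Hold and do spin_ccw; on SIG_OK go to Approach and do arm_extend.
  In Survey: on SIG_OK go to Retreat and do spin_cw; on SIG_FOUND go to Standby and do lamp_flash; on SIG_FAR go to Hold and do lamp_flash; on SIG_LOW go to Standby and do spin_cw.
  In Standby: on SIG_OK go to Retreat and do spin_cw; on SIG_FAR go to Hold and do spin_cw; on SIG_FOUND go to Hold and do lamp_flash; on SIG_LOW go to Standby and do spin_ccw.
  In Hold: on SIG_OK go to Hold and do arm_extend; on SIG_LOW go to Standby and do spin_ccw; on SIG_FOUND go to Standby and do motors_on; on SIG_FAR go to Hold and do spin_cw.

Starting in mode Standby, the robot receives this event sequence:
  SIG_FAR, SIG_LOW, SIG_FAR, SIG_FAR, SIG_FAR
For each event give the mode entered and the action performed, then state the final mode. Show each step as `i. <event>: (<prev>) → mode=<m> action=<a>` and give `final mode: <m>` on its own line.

1. SIG_FAR: (Standby) → mode=Hold action=spin_cw
2. SIG_LOW: (Hold) → mode=Standby action=spin_ccw
3. SIG_FAR: (Standby) → mode=Hold action=spin_cw
4. SIG_FAR: (Hold) → mode=Hold action=spin_cw
5. SIG_FAR: (Hold) → mode=Hold action=spin_cw

final mode: Hold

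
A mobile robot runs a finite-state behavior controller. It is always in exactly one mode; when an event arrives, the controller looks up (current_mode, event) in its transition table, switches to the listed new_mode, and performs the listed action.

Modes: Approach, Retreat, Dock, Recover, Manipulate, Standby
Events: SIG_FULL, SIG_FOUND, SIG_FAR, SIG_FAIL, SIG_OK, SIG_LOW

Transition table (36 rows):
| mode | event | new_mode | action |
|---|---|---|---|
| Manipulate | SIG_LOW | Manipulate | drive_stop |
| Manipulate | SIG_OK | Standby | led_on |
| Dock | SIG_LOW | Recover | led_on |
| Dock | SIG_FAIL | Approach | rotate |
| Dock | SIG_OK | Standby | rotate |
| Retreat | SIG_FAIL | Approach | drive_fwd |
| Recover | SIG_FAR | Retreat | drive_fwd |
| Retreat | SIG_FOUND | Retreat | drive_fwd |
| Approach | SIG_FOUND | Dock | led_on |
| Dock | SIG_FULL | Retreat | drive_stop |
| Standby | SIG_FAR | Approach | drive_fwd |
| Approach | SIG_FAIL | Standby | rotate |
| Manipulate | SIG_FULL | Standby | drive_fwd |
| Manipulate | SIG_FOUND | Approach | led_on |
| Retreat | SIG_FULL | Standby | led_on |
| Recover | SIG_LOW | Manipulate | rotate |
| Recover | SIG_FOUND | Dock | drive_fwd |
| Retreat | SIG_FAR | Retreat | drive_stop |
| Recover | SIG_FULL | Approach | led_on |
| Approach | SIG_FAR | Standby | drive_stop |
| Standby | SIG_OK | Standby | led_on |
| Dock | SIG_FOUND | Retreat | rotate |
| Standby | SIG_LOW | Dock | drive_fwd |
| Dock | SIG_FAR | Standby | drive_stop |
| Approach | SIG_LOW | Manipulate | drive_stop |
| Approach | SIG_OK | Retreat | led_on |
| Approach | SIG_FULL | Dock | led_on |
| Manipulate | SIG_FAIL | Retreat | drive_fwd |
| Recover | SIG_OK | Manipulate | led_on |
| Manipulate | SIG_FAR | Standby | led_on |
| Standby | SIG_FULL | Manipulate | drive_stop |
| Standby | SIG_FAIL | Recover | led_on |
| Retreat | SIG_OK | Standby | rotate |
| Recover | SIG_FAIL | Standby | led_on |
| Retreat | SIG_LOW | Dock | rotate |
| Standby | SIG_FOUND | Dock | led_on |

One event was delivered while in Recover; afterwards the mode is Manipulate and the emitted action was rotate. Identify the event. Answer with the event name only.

SIG_LOW

try SIG_FULL: (Recover, SIG_FULL) → (Approach, led_on)
try SIG_FOUND: (Recover, SIG_FOUND) → (Dock, drive_fwd)
try SIG_FAR: (Recover, SIG_FAR) → (Retreat, drive_fwd)
try SIG_FAIL: (Recover, SIG_FAIL) → (Standby, led_on)
try SIG_OK: (Recover, SIG_OK) → (Manipulate, led_on)
try SIG_LOW: (Recover, SIG_LOW) → (Manipulate, rotate)  ← matches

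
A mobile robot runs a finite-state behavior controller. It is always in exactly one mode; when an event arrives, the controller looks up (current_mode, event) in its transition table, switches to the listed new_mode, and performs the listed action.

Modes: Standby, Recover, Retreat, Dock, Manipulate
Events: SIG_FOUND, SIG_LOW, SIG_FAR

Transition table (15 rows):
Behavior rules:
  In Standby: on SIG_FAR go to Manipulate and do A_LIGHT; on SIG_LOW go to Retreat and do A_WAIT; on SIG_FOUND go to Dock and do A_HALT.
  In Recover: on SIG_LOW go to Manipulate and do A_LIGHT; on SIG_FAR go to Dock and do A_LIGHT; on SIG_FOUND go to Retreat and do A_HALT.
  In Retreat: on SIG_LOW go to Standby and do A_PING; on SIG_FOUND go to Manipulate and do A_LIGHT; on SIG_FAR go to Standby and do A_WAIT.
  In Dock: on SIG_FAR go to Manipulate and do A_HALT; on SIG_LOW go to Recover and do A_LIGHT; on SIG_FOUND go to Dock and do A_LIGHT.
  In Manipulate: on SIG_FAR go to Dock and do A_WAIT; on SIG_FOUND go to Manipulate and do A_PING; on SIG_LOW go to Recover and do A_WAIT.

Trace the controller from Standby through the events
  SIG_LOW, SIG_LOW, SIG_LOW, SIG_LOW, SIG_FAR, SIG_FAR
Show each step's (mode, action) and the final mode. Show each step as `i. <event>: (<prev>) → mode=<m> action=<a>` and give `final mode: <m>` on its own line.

final mode: Dock

1. SIG_LOW: (Standby) → mode=Retreat action=A_WAIT
2. SIG_LOW: (Retreat) → mode=Standby action=A_PING
3. SIG_LOW: (Standby) → mode=Retreat action=A_WAIT
4. SIG_LOW: (Retreat) → mode=Standby action=A_PING
5. SIG_FAR: (Standby) → mode=Manipulate action=A_LIGHT
6. SIG_FAR: (Manipulate) → mode=Dock action=A_WAIT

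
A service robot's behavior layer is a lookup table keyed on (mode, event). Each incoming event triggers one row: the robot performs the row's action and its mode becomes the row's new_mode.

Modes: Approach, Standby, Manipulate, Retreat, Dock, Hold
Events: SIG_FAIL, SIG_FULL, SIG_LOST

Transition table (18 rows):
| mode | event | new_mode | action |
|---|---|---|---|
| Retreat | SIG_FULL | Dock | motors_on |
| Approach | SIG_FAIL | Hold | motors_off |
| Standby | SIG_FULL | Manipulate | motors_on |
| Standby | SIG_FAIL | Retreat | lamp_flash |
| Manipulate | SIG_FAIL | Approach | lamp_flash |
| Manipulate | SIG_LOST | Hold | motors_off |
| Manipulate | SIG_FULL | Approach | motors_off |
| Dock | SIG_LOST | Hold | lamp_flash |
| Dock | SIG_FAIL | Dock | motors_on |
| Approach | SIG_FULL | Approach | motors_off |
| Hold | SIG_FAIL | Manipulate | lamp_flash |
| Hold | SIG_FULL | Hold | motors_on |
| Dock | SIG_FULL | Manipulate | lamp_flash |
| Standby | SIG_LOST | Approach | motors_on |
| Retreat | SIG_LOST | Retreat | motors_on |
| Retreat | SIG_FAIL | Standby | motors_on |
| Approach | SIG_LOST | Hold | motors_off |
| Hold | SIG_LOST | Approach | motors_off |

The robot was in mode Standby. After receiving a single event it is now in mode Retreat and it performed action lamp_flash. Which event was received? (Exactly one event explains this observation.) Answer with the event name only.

try SIG_FAIL: (Standby, SIG_FAIL) → (Retreat, lamp_flash)  ← matches
try SIG_FULL: (Standby, SIG_FULL) → (Manipulate, motors_on)
try SIG_LOST: (Standby, SIG_LOST) → (Approach, motors_on)

SIG_FAIL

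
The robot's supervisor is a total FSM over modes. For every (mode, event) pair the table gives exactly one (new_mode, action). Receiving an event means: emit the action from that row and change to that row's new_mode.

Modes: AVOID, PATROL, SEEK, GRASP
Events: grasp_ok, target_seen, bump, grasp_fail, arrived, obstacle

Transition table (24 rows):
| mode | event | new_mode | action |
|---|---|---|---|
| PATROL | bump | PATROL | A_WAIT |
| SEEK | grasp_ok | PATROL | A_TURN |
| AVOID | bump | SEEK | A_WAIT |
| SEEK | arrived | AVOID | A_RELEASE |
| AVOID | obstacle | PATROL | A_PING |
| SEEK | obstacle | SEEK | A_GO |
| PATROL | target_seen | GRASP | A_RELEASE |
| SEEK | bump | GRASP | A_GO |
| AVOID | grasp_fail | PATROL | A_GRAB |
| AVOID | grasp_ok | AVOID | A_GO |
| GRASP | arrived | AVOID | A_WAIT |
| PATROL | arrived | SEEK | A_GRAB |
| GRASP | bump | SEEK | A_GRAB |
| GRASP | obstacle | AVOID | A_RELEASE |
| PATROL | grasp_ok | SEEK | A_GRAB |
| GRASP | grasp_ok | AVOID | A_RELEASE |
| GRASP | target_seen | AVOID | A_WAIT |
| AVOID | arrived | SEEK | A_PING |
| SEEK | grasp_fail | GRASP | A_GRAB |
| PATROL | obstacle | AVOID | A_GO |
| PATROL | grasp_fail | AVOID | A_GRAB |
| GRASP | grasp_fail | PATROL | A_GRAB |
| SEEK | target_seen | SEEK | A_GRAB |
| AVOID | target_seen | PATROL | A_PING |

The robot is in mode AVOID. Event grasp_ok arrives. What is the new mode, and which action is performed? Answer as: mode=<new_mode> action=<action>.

current mode = AVOID; filter table to that mode:
  (AVOID, bump) → (SEEK, A_WAIT)
  (AVOID, obstacle) → (PATROL, A_PING)
  (AVOID, grasp_fail) → (PATROL, A_GRAB)
  (AVOID, grasp_ok) → (AVOID, A_GO)  ← event matches
  (AVOID, arrived) → (SEEK, A_PING)
  (AVOID, target_seen) → (PATROL, A_PING)
event = grasp_ok selects (AVOID, A_GO)

mode=AVOID action=A_GO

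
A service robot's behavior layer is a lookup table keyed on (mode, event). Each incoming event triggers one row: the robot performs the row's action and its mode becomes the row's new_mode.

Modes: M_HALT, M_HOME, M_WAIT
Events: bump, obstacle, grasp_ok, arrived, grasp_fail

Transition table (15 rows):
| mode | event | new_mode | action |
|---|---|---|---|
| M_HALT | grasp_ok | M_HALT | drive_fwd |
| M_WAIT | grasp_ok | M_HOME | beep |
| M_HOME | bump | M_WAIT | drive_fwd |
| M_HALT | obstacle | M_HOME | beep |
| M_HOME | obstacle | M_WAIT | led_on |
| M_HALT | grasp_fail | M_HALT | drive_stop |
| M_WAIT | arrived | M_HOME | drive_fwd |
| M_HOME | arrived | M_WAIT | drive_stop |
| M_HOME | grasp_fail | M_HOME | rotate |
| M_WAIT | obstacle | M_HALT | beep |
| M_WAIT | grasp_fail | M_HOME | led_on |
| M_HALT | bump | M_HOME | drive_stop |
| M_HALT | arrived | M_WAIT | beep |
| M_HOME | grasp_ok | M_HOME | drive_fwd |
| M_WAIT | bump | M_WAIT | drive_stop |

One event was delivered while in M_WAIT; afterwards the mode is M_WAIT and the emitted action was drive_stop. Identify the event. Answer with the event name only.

bump

try bump: (M_WAIT, bump) → (M_WAIT, drive_stop)  ← matches
try obstacle: (M_WAIT, obstacle) → (M_HALT, beep)
try grasp_ok: (M_WAIT, grasp_ok) → (M_HOME, beep)
try arrived: (M_WAIT, arrived) → (M_HOME, drive_fwd)
try grasp_fail: (M_WAIT, grasp_fail) → (M_HOME, led_on)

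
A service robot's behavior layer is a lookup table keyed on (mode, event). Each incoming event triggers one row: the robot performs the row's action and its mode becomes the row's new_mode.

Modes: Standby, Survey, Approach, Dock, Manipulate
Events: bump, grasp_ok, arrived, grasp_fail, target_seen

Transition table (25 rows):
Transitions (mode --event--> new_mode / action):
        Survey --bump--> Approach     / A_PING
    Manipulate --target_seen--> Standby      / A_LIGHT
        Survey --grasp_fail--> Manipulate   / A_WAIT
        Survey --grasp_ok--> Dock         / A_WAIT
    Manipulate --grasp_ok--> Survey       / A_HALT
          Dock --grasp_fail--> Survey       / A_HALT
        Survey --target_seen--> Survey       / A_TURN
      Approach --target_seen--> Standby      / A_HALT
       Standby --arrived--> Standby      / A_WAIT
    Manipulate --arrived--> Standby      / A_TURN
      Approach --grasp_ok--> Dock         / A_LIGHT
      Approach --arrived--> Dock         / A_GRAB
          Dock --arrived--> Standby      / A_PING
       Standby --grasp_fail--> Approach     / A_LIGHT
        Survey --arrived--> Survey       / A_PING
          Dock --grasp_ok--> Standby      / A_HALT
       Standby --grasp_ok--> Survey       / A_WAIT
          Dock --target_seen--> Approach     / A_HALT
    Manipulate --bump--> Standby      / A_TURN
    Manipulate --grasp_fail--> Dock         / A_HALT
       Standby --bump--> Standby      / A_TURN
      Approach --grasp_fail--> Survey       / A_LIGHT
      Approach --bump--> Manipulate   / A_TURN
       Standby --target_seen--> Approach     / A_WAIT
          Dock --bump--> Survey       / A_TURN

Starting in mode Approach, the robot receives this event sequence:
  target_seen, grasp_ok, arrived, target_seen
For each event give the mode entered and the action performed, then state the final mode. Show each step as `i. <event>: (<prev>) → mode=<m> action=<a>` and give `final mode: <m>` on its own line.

final mode: Survey

1. target_seen: (Approach) → mode=Standby action=A_HALT
2. grasp_ok: (Standby) → mode=Survey action=A_WAIT
3. arrived: (Survey) → mode=Survey action=A_PING
4. target_seen: (Survey) → mode=Survey action=A_TURN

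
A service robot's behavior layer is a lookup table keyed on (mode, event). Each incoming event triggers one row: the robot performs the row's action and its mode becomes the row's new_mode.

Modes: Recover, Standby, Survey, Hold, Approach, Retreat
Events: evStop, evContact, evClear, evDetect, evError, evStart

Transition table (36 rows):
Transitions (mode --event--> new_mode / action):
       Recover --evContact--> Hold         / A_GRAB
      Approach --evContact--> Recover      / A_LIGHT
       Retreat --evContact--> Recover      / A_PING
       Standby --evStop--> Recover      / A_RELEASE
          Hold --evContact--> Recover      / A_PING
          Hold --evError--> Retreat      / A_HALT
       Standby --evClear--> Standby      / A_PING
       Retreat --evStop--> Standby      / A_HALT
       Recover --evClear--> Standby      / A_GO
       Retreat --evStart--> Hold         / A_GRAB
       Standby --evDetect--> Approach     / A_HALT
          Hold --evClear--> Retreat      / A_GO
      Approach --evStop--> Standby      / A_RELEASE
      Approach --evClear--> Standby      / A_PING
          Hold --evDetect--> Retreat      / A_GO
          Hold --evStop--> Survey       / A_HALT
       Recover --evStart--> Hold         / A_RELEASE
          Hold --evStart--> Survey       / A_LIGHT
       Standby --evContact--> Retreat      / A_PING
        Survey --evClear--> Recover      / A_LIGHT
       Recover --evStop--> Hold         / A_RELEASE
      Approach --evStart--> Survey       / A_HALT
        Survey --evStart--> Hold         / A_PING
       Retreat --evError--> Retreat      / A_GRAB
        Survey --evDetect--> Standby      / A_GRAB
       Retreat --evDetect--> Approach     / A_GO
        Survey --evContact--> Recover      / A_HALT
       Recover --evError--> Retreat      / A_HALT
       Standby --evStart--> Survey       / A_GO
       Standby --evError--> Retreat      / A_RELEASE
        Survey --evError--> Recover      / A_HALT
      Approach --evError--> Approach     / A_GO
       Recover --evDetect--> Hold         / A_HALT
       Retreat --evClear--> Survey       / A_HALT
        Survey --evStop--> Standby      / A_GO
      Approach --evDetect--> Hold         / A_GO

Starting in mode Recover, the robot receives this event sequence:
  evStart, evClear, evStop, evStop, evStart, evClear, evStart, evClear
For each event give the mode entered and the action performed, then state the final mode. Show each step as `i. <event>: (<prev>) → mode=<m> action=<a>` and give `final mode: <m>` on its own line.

final mode: Retreat

1. evStart: (Recover) → mode=Hold action=A_RELEASE
2. evClear: (Hold) → mode=Retreat action=A_GO
3. evStop: (Retreat) → mode=Standby action=A_HALT
4. evStop: (Standby) → mode=Recover action=A_RELEASE
5. evStart: (Recover) → mode=Hold action=A_RELEASE
6. evClear: (Hold) → mode=Retreat action=A_GO
7. evStart: (Retreat) → mode=Hold action=A_GRAB
8. evClear: (Hold) → mode=Retreat action=A_GO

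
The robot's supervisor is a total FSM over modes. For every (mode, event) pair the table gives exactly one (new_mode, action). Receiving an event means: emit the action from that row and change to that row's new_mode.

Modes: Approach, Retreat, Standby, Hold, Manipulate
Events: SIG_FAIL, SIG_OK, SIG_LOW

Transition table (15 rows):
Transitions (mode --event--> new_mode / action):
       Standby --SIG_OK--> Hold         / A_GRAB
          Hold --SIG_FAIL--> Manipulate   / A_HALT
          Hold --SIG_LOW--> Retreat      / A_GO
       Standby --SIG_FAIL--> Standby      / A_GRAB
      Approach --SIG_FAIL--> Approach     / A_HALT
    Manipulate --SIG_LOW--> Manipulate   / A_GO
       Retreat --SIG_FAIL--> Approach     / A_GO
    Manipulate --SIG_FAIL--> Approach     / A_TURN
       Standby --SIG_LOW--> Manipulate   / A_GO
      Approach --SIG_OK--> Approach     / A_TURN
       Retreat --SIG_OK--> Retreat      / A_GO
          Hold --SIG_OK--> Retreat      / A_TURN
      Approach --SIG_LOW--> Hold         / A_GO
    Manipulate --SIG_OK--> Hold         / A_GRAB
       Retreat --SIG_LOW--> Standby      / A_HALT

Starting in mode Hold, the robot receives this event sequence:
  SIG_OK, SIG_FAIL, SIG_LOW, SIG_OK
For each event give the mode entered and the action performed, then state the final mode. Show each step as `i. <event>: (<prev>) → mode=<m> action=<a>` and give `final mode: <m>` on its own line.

final mode: Retreat

1. SIG_OK: (Hold) → mode=Retreat action=A_TURN
2. SIG_FAIL: (Retreat) → mode=Approach action=A_GO
3. SIG_LOW: (Approach) → mode=Hold action=A_GO
4. SIG_OK: (Hold) → mode=Retreat action=A_TURN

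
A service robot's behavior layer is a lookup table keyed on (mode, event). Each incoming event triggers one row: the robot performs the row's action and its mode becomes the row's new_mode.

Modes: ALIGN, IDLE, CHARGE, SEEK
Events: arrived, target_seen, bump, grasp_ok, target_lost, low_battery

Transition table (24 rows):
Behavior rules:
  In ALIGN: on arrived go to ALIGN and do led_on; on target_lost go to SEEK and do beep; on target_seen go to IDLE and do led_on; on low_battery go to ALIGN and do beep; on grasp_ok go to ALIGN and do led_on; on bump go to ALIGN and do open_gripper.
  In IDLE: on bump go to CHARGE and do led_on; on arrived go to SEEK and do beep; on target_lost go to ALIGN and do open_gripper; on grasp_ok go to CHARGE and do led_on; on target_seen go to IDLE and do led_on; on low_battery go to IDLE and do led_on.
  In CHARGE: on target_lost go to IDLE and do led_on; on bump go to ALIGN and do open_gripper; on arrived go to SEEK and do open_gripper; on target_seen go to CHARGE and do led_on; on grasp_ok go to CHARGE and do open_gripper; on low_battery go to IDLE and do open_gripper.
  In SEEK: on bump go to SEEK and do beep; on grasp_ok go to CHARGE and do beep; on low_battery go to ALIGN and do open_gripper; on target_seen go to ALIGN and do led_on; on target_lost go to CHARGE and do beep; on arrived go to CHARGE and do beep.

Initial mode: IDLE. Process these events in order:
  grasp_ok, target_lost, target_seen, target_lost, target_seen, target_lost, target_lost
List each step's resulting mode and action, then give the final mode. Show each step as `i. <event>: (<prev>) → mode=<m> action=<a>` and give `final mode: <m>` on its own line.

1. grasp_ok: (IDLE) → mode=CHARGE action=led_on
2. target_lost: (CHARGE) → mode=IDLE action=led_on
3. target_seen: (IDLE) → mode=IDLE action=led_on
4. target_lost: (IDLE) → mode=ALIGN action=open_gripper
5. target_seen: (ALIGN) → mode=IDLE action=led_on
6. target_lost: (IDLE) → mode=ALIGN action=open_gripper
7. target_lost: (ALIGN) → mode=SEEK action=beep

final mode: SEEK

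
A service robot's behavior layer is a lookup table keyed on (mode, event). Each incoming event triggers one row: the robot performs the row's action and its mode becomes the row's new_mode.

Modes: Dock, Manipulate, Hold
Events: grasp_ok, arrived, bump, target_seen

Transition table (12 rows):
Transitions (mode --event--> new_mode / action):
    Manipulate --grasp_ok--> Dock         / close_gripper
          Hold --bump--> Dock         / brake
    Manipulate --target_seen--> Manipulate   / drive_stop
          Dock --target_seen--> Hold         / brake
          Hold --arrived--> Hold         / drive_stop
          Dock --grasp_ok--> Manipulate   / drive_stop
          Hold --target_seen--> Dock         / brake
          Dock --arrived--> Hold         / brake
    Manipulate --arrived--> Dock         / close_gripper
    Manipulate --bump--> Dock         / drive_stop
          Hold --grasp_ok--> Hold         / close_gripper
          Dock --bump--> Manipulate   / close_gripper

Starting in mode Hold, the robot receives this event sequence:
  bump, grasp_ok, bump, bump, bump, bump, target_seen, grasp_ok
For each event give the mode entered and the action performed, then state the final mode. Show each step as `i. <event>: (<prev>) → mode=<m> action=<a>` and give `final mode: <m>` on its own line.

1. bump: (Hold) → mode=Dock action=brake
2. grasp_ok: (Dock) → mode=Manipulate action=drive_stop
3. bump: (Manipulate) → mode=Dock action=drive_stop
4. bump: (Dock) → mode=Manipulate action=close_gripper
5. bump: (Manipulate) → mode=Dock action=drive_stop
6. bump: (Dock) → mode=Manipulate action=close_gripper
7. target_seen: (Manipulate) → mode=Manipulate action=drive_stop
8. grasp_ok: (Manipulate) → mode=Dock action=close_gripper

final mode: Dock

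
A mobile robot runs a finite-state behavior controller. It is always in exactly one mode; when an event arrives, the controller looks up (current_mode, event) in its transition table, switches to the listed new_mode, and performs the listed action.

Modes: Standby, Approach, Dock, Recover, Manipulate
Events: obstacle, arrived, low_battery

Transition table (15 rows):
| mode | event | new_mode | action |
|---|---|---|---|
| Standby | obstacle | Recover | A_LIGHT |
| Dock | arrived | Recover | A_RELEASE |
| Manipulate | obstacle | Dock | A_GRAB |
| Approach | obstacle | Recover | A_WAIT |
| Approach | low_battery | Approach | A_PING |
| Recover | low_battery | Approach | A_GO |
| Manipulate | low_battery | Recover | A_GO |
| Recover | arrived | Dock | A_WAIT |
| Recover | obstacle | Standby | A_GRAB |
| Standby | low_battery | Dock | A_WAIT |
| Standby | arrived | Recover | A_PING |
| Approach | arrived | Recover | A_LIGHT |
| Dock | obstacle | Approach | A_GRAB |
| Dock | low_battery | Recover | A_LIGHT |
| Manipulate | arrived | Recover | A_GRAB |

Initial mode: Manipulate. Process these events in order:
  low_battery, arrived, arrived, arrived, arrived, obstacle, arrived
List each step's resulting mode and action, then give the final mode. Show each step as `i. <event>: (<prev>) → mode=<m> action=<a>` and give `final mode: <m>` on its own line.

1. low_battery: (Manipulate) → mode=Recover action=A_GO
2. arrived: (Recover) → mode=Dock action=A_WAIT
3. arrived: (Dock) → mode=Recover action=A_RELEASE
4. arrived: (Recover) → mode=Dock action=A_WAIT
5. arrived: (Dock) → mode=Recover action=A_RELEASE
6. obstacle: (Recover) → mode=Standby action=A_GRAB
7. arrived: (Standby) → mode=Recover action=A_PING

final mode: Recover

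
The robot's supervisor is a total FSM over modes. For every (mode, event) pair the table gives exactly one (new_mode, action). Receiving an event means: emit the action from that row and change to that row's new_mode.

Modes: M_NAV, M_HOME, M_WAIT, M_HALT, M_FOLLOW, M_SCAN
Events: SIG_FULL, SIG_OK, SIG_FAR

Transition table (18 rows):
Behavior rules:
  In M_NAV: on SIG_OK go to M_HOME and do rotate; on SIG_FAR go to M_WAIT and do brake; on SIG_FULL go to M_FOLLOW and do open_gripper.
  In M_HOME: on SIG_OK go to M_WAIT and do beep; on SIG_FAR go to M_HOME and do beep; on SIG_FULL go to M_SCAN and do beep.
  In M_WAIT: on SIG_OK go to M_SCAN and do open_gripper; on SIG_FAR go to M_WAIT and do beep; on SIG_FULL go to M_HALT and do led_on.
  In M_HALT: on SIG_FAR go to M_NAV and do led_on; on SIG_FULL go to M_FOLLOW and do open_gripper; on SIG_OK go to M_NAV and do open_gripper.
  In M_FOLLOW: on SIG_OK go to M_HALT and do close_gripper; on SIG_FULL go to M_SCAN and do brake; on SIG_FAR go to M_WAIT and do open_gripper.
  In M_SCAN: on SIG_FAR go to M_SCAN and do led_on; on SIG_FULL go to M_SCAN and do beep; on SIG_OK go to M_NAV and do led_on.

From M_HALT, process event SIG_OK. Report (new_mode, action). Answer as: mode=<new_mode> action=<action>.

mode=M_NAV action=open_gripper

current mode = M_HALT; filter table to that mode:
  (M_HALT, SIG_FAR) → (M_NAV, led_on)
  (M_HALT, SIG_FULL) → (M_FOLLOW, open_gripper)
  (M_HALT, SIG_OK) → (M_NAV, open_gripper)  ← event matches
event = SIG_OK selects (M_NAV, open_gripper)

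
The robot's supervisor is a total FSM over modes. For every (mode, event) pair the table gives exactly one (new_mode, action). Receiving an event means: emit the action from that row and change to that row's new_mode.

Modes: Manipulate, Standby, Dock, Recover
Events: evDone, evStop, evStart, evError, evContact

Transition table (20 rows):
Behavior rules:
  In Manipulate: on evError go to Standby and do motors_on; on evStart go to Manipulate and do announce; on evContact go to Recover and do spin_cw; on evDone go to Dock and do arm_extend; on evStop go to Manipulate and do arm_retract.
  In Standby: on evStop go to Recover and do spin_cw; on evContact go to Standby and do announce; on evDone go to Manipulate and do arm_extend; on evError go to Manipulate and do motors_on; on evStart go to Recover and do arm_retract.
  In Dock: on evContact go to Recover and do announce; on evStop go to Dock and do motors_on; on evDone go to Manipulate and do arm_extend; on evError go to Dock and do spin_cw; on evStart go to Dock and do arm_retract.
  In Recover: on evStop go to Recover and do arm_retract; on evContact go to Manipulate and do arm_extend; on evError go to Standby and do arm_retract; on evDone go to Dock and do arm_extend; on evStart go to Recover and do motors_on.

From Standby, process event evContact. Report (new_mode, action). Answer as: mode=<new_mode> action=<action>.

current mode = Standby; filter table to that mode:
  (Standby, evStop) → (Recover, spin_cw)
  (Standby, evContact) → (Standby, announce)  ← event matches
  (Standby, evDone) → (Manipulate, arm_extend)
  (Standby, evError) → (Manipulate, motors_on)
  (Standby, evStart) → (Recover, arm_retract)
event = evContact selects (Standby, announce)

mode=Standby action=announce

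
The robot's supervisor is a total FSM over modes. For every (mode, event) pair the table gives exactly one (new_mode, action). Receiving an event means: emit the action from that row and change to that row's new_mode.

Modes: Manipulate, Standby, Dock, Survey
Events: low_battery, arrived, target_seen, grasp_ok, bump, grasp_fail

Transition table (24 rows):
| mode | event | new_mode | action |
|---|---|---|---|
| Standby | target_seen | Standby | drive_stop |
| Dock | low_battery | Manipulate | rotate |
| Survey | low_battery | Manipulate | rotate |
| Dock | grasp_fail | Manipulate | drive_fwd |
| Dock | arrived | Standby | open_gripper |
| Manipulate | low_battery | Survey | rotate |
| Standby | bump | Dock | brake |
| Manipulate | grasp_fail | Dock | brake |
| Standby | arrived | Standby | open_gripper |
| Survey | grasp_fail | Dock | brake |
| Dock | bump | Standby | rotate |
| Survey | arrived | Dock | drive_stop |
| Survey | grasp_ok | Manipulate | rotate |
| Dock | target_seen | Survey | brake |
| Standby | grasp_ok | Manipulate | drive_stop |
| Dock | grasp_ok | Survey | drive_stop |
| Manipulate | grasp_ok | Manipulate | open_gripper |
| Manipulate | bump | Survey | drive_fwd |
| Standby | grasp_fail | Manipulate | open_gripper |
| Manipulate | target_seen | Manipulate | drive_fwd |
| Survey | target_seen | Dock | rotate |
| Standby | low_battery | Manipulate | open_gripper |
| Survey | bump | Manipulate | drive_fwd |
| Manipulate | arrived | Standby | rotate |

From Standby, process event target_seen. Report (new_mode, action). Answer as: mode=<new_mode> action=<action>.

current mode = Standby; filter table to that mode:
  (Standby, target_seen) → (Standby, drive_stop)  ← event matches
  (Standby, bump) → (Dock, brake)
  (Standby, arrived) → (Standby, open_gripper)
  (Standby, grasp_ok) → (Manipulate, drive_stop)
  (Standby, grasp_fail) → (Manipulate, open_gripper)
  (Standby, low_battery) → (Manipulate, open_gripper)
event = target_seen selects (Standby, drive_stop)

mode=Standby action=drive_stop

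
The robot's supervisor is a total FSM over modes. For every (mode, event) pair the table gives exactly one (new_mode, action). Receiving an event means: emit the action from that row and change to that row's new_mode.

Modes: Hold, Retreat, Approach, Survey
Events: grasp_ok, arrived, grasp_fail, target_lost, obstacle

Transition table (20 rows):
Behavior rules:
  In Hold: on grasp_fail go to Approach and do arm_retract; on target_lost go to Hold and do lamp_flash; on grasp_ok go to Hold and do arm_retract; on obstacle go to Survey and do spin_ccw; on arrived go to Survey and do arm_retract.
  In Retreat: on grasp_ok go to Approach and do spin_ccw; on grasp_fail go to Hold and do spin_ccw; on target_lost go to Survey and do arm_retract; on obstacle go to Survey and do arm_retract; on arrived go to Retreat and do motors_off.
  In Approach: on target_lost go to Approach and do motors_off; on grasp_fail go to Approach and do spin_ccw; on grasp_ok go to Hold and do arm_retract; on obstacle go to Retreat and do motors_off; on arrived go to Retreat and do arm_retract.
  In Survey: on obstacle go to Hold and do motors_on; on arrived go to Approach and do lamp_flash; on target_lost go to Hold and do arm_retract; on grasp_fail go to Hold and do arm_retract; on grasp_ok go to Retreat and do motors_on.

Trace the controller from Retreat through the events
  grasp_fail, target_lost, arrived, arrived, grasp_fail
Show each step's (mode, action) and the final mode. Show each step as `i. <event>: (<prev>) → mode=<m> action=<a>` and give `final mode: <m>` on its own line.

1. grasp_fail: (Retreat) → mode=Hold action=spin_ccw
2. target_lost: (Hold) → mode=Hold action=lamp_flash
3. arrived: (Hold) → mode=Survey action=arm_retract
4. arrived: (Survey) → mode=Approach action=lamp_flash
5. grasp_fail: (Approach) → mode=Approach action=spin_ccw

final mode: Approach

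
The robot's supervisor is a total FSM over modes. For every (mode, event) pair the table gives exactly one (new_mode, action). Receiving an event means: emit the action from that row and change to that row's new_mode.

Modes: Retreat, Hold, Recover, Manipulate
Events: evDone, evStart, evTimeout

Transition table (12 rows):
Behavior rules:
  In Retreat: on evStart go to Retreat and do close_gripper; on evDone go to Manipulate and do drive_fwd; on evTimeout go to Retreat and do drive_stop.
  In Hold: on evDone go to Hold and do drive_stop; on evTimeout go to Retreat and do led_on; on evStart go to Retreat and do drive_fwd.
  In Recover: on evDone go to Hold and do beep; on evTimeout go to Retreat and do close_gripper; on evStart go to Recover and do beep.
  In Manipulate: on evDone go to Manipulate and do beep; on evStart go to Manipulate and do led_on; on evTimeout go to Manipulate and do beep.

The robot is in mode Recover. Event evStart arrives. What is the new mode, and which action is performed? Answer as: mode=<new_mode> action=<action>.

current mode = Recover; filter table to that mode:
  (Recover, evDone) → (Hold, beep)
  (Recover, evTimeout) → (Retreat, close_gripper)
  (Recover, evStart) → (Recover, beep)  ← event matches
event = evStart selects (Recover, beep)

mode=Recover action=beep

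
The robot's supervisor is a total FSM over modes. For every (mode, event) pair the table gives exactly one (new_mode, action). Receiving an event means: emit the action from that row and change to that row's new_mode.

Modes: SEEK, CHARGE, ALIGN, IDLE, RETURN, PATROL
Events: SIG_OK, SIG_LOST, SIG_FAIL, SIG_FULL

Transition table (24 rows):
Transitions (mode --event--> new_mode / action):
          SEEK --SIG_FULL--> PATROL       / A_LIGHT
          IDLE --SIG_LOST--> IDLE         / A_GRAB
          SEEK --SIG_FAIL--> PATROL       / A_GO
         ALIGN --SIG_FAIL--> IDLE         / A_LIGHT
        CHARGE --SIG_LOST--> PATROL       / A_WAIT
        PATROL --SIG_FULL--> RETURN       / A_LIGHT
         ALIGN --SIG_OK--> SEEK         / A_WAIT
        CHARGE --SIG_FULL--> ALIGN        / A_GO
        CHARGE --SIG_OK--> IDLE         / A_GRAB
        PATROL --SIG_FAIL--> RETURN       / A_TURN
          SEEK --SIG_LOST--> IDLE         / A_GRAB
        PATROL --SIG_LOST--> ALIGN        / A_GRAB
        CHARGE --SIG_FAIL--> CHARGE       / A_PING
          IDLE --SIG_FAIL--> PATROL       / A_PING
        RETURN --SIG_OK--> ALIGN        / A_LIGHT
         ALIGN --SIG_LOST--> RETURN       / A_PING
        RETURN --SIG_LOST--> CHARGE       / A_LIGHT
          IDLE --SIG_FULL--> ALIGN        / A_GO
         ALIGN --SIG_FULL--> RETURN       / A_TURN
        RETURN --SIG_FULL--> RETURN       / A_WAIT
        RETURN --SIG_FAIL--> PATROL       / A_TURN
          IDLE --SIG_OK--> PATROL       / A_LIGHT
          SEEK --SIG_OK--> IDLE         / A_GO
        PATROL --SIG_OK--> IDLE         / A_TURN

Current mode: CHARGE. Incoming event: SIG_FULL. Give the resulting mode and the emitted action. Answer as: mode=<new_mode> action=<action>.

mode=ALIGN action=A_GO

current mode = CHARGE; filter table to that mode:
  (CHARGE, SIG_LOST) → (PATROL, A_WAIT)
  (CHARGE, SIG_FULL) → (ALIGN, A_GO)  ← event matches
  (CHARGE, SIG_OK) → (IDLE, A_GRAB)
  (CHARGE, SIG_FAIL) → (CHARGE, A_PING)
event = SIG_FULL selects (ALIGN, A_GO)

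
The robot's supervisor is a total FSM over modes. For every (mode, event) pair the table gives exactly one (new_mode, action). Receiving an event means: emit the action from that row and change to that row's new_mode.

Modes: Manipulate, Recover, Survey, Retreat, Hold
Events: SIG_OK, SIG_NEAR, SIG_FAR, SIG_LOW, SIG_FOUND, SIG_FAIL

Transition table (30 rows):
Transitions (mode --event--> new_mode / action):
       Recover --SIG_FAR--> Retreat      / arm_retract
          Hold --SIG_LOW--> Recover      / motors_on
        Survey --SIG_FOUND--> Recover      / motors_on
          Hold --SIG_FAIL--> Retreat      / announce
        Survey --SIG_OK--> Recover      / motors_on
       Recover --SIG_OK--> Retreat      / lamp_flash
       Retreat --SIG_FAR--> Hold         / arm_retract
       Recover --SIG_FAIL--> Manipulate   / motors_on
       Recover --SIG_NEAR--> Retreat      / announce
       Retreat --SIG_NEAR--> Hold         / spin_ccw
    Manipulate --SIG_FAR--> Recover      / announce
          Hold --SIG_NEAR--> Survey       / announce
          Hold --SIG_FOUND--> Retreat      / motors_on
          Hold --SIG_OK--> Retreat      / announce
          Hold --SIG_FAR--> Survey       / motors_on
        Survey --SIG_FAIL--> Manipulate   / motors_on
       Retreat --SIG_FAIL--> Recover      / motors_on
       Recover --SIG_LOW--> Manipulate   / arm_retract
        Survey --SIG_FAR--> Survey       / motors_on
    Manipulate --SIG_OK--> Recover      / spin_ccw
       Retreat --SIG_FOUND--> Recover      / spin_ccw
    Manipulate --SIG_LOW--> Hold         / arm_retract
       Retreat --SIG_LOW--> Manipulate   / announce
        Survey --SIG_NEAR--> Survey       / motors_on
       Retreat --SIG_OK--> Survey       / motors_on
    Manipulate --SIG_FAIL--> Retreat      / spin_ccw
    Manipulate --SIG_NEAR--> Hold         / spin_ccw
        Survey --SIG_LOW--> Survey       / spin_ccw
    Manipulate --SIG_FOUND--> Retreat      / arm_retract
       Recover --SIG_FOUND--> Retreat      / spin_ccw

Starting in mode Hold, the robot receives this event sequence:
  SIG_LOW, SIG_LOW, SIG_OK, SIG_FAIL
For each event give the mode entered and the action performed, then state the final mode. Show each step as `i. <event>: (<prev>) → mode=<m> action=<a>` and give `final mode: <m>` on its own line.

final mode: Manipulate

1. SIG_LOW: (Hold) → mode=Recover action=motors_on
2. SIG_LOW: (Recover) → mode=Manipulate action=arm_retract
3. SIG_OK: (Manipulate) → mode=Recover action=spin_ccw
4. SIG_FAIL: (Recover) → mode=Manipulate action=motors_on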